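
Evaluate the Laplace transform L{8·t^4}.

L{t^n} = n!/s^(n+1), so L{t^4} = 24/s^5. Then L{8·t^4} = 8·24/s^5 = 192/s^5

Final answer: 192/s^5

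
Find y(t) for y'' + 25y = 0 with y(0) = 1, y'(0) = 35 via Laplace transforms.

L{y''} + 25L{y} = 0. s²Y - s - 35 + 25Y = 0. Y(s² + 25) = s + 35. Y = (s + 35)/(s² + 25). Inverting: y(t) = cos(5t) + 7sin(5t)

Final answer: y(t) = cos(5t) + 7sin(5t)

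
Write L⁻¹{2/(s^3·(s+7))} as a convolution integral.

2/(s^3·(s+7)) = (2/s^3)·(1/(s+7)) = L{t^2}·L{e^(-7t)}. So f(t) = t^2*e^(-7t) = ∫₀ᵗ τ^2·e^(-7(t-τ)) dτ

Final answer: ∫₀ᵗ τ^2·e^(-7(t-τ)) dτ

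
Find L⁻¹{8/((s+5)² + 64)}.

Form: b/((s-a)² + b²) → e^(at)sin(bt). With a=-5, b=8

Final answer: e^(-5t)·sin(8t)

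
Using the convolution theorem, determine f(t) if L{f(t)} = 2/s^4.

2/s^4 = (2/s)·(1/s^3) = L{2}·L{t^2/2}. By convolution, f(t) = 2*t^2/2 = ∫₀ᵗ 2·τ^2/2 dτ = 2·t^3/6

Final answer: 2·t^3/6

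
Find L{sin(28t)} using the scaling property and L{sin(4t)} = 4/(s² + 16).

Using L{f(at)} = (1/a)F(s/a) with a=7: L{sin(28t)} = (1/7) · 4/((s/7)² + 16) = (1/7) · 4·49/(s² + 784) = 28/(s² + 784)

Final answer: 28/(s² + 784)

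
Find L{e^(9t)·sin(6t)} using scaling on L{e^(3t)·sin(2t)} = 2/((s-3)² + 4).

Scaling with a=3: L{e^(9t)·sin(6t)} = (1/3) · 2/((s/3-3)² + 4). Simplifying: 6/((s-9)² + 36)

Final answer: 6/((s-9)² + 36)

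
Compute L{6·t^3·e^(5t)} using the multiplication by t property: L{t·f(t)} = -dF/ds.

Using L{t^n·e^(at)} = n!/(s-a)^(n+1), L{t^3·e^(5t)} = 6/(s-5)^4, so L{6·t^3·e^(5t)} = 6·6/(s-5)^4 = 36/(s-5)^4

Final answer: 36/(s-5)^4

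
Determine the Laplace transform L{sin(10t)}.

L{sin(ωt)} = ω/(s² + ω²), so L{sin(10t)} = 10/(s² + 100)

Final answer: 10/(s² + 100)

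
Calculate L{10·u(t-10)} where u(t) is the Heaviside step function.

L{u(t-a)} = e^(-as)/s. Here a=10, so L{u(t-10)} = e^(-10s)/s, and L{10·u(t-10)} = 10·e^(-10s)/s

Final answer: 10·e^(-10s)/s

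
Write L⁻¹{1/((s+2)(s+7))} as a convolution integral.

1/((s+2)(s+7)) = (1/(s+2))·(1/(s+7)) = L{e^(-2t)}·L{e^(-7t)}. So f(t) = e^(-2t)*e^(-7t) = ∫₀ᵗ e^(-2τ)·e^(-7(t-τ)) dτ

Final answer: ∫₀ᵗ e^(-2τ)·e^(-7(t-τ)) dτ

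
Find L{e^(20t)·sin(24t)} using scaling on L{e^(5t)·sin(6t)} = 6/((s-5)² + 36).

Scaling with a=4: L{e^(20t)·sin(24t)} = (1/4) · 6/((s/4-5)² + 36). Simplifying: 24/((s-20)² + 576)

Final answer: 24/((s-20)² + 576)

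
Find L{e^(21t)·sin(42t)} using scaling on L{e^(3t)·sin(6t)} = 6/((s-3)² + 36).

Scaling with a=7: L{e^(21t)·sin(42t)} = (1/7) · 6/((s/7-3)² + 36). Simplifying: 42/((s-21)² + 1764)

Final answer: 42/((s-21)² + 1764)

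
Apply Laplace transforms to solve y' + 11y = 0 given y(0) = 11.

L{y'} + 11L{y} = 0. sY - 11 + 11Y = 0. Y(s+11) = 11. Y = 11/(s+11)

Final answer: y(t) = 11e^(-11t)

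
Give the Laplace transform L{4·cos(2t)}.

L{cos(ωt)} = s/(s² + ω²), so L{cos(2t)} = s/(s² + 4). Then L{4·cos(2t)} = 4·s/(s² + 4) = 4s/(s² + 4)

Final answer: 4s/(s² + 4)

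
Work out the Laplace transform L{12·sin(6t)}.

L{sin(ωt)} = ω/(s² + ω²), so L{sin(6t)} = 6/(s² + 36). Then L{12·sin(6t)} = 12·6/(s² + 36) = 72/(s² + 36)

Final answer: 72/(s² + 36)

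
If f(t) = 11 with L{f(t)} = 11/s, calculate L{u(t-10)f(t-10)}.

Time shift theorem: L{u(t-a)f(t-a)} = e^(-as)F(s). Here a=10, F(s) = 11/s, so L{u(t-10)f(t-10)} = e^(-10s)·11/s

Final answer: e^(-10s)·11/s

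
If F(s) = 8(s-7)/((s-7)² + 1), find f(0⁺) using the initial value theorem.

f(0⁺) = lim_{s→∞} sF(s) = lim_{s→∞} 8s(s-7)/((s-7)² + 1) = 8

Final answer: 8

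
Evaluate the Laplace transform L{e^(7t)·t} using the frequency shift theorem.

L{e^(at)·t^n} = n!/(s-a)^(n+1), so L{e^(7t)·t} = 1/(s-7)^2

Final answer: 1/(s-7)^2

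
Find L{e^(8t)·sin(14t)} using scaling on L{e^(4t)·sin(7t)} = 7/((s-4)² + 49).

Scaling with a=2: L{e^(8t)·sin(14t)} = (1/2) · 7/((s/2-4)² + 49). Simplifying: 14/((s-8)² + 196)

Final answer: 14/((s-8)² + 196)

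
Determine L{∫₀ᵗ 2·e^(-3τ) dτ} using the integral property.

L{∫₀ᵗ f(τ)dτ} = F(s)/s with F(s) = 2/(s+3), so L{∫₀ᵗ 2·e^(-3τ) dτ} = 2/(s(s+3))

Final answer: 2/(s(s+3))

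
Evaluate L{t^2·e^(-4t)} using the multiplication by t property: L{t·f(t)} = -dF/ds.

Using L{t^n·e^(at)} = n!/(s-a)^(n+1), L{t^2·e^(-4t)} = 2/(s+4)^3

Final answer: 2/(s+4)^3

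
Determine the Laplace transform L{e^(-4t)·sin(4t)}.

L{e^(at)·sin(ωt)} = ω/((s-a)² + ω²), so L{e^(-4t)·sin(4t)} = 4/((s+4)² + 16)

Final answer: 4/((s+4)² + 16)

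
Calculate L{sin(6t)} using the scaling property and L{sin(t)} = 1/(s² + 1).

Using L{f(at)} = (1/a)F(s/a) with a=6: L{sin(6t)} = (1/6) · 1/((s/6)² + 1) = (1/6) · 1·36/(s² + 36) = 6/(s² + 36)

Final answer: 6/(s² + 36)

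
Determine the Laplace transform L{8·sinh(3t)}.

L{sinh(ωt)} = ω/(s² - ω²), so L{sinh(3t)} = 3/(s² - 9). Then L{8·sinh(3t)} = 8·3/(s² - 9) = 24/(s² - 9)

Final answer: 24/(s² - 9)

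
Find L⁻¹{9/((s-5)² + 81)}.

Form: b/((s-a)² + b²) → e^(at)sin(bt). With a=5, b=9

Final answer: e^(5t)·sin(9t)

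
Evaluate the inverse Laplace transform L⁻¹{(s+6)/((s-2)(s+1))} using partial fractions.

Using partial fractions, f(t) = (8e^(2t) - 5e^(-t))/3

Final answer: (8e^(2t) - 5e^(-t))/3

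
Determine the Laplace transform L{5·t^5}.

L{t^n} = n!/s^(n+1), so L{t^5} = 120/s^6. Then L{5·t^5} = 5·120/s^6 = 600/s^6

Final answer: 600/s^6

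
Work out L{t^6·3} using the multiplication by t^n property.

L{3} = 3/s. d^1/ds^1[1/s] = -1/s². d^2/ds^2[1/s] = 2/s^3. d^3/ds^3[1/s] = -6/s^4. d^4/ds^4[1/s] = 24/s^5. d^5/ds^5[1/s] = -120/s^6. d^6/ds^6[1/s] = 720/s^7. So L{t^6} = (-1)^{6}·720/s^7 = 720/s^7. Then L{t^6·3} = 3·720/s^7 = 2160/s^7

Final answer: 2160/s^7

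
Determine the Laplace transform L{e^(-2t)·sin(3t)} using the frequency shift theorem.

Frequency shift: L{e^(at)f(t)} = F(s-a). L{e^(-2t)·sin(3t)} = 3/((s+2)² + 9)

Final answer: 3/((s+2)² + 9)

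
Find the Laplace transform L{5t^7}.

L{5t^7} = 5 · L{t^7} = 5 · 5040/s^8 = 25200/s^8

Final answer: 25200/s^8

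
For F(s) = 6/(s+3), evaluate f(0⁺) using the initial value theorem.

f(0⁺) = lim_{s→∞} s·6/(s+3) = lim_{s→∞} 6s/(s+3) = 6

Final answer: 6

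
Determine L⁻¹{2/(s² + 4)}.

This is the form c·a/(s² + a²) with a = 2. L⁻¹ = sin(2t)

Final answer: sin(2t)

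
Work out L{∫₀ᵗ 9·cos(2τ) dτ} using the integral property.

L{∫₀ᵗ f(τ)dτ} = F(s)/s with F(s) = 9s/(s² + 4), so the result is (9s/(s² + 4))/s = 9/(s² + 4)

Final answer: 9/(s² + 4)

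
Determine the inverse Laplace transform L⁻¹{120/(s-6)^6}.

L⁻¹{n!/(s-a)^(n+1)} = t^n·e^(at), so L⁻¹{120/(s-6)^6} = t^5·e^(6t)

Final answer: t^5·e^(6t)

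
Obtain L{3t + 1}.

L{3t + 1} = 3·L{t} + L{1} = 3/s² + 1/s

Final answer: 3/s² + 1/s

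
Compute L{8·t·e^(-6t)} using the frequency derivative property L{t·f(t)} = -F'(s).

L{e^(-6t)} = 1/(s+6). By frequency derivative: L{t·e^(-6t)} = -d/ds[1/(s+6)] = -(-1)/(s+6)² = 1/(s+6)². Then L{8·t·e^(-6t)} = 8·1/(s+6)² = 8/(s+6)²

Final answer: 8/(s+6)²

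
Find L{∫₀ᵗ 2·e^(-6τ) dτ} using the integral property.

L{∫₀ᵗ f(τ)dτ} = F(s)/s with F(s) = 2/(s+6), so L{∫₀ᵗ 2·e^(-6τ) dτ} = 2/(s(s+6))

Final answer: 2/(s(s+6))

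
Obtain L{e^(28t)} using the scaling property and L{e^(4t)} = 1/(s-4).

Using L{f(at)} = (1/a)F(s/a) with a=7 and f(t) = e^(4t): L{e^(28t)} = (1/7) · 1/((s/7)-4) = (1/7) · 7/(s-28) = 1/(s-28)

Final answer: 1/(s-28)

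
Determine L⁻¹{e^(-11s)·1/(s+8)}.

L⁻¹{1/(s+8)} = e^(-8t). By the time shift theorem, L⁻¹{e^(-as)F(s)} = u(t-a)f(t-a) with a=11, so L⁻¹{e^(-11s)·1/(s+8)} = u(t-11)·e^(-8(t-11))

Final answer: u(t-11)·e^(-8(t-11))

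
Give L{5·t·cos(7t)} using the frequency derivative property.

L{cos(7t)} = s/(s² + 49). Derivative: d/ds[s/(s² + 49)] = [(s² + 49) - s·2s]/(s² + 49)² = (49 - s²)/(s² + 49)². So L{t·cos(7t)} = -F'(s) = (s² - 49)/(s² + 49)². Then L{5·t·cos(7t)} = 5·(s² - 49)/(s² + 49)²

Final answer: 5·(s² - 49)/(s² + 49)²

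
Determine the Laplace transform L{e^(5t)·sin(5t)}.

L{e^(at)·sin(ωt)} = ω/((s-a)² + ω²), so L{e^(5t)·sin(5t)} = 5/((s-5)² + 25)

Final answer: 5/((s-5)² + 25)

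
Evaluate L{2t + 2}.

L{2t + 2} = 2·L{t} + 2·L{1} = 2/s² + 2/s

Final answer: 2/s² + 2/s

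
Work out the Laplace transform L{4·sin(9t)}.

L{sin(ωt)} = ω/(s² + ω²), so L{sin(9t)} = 9/(s² + 81). Then L{4·sin(9t)} = 4·9/(s² + 81) = 36/(s² + 81)

Final answer: 36/(s² + 81)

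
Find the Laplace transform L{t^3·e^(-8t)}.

L{t^n·e^(at)} = n!/(s-a)^(n+1), so L{t^3·e^(-8t)} = 6/(s+8)^4

Final answer: 6/(s+8)^4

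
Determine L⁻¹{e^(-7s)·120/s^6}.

L⁻¹{120/s^6} = t^5. By the time shift theorem, L⁻¹{e^(-as)F(s)} = u(t-a)f(t-a) with a=7, so L⁻¹{e^(-7s)·120/s^6} = u(t-7)·(t-7)^5

Final answer: u(t-7)·(t-7)^5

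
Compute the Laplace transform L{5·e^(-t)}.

L{e^(at)} = 1/(s-a), so L{e^(-t)} = 1/(s+1). Then L{5·e^(-t)} = 5/(s+1)

Final answer: 5/(s+1)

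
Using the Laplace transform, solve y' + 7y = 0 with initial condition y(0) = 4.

L{y'} + 7L{y} = 0. sY - 4 + 7Y = 0. Y(s+7) = 4. Y = 4/(s+7)

Final answer: y(t) = 4e^(-7t)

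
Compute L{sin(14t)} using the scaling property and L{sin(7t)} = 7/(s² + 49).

Using L{f(at)} = (1/a)F(s/a) with a=2: L{sin(14t)} = (1/2) · 7/((s/2)² + 49) = (1/2) · 7·4/(s² + 196) = 14/(s² + 196)

Final answer: 14/(s² + 196)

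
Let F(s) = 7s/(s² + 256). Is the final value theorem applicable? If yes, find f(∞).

The final value theorem requires all poles of sF(s) in the left half-plane. sF(s) = 7s²/(s² + 256) has poles at s = ±16i (imaginary axis). Theorem does NOT apply (oscillatory system).

Final answer: Not applicable (oscillatory)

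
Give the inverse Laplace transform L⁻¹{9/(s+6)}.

L⁻¹{1/(s-a)} = e^(at), so L⁻¹{1/(s+6)} = e^(-6t), and L⁻¹{9/(s+6)} = 9·e^(-6t)

Final answer: 9·e^(-6t)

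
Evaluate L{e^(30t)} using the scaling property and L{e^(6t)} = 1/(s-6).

Using L{f(at)} = (1/a)F(s/a) with a=5 and f(t) = e^(6t): L{e^(30t)} = (1/5) · 1/((s/5)-6) = (1/5) · 5/(s-30) = 1/(s-30)

Final answer: 1/(s-30)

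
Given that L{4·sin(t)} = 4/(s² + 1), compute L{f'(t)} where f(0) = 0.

L{f'(t)} = s·F(s) - f(0) = s·4/(s² + 1) - 0 = 4s/(s² + 1)

Final answer: 4s/(s² + 1)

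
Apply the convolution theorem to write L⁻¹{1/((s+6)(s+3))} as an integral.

1/((s+6)(s+3)) = (1/(s+6))·(1/(s+3)) = L{e^(-6t)}·L{e^(-3t)}. So f(t) = e^(-6t)*e^(-3t) = ∫₀ᵗ e^(-6τ)·e^(-3(t-τ)) dτ

Final answer: ∫₀ᵗ e^(-6τ)·e^(-3(t-τ)) dτ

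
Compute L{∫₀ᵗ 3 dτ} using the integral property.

L{∫₀ᵗ f(τ)dτ} = F(s)/s with f(t) = 3. F(s) = 3/s, so L{∫₀ᵗ 3 dτ} = (3/s)/s = 3/s². (Check: ∫₀ᵗ 3 dτ = 3t.)

Final answer: 3/s²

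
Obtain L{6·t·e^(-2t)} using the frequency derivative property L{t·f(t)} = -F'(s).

L{e^(-2t)} = 1/(s+2). By frequency derivative: L{t·e^(-2t)} = -d/ds[1/(s+2)] = -(-1)/(s+2)² = 1/(s+2)². Then L{6·t·e^(-2t)} = 6·1/(s+2)² = 6/(s+2)²

Final answer: 6/(s+2)²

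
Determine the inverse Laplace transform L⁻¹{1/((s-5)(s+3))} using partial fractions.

Decompose: A/(s-5) + B/(s+3). A = 1/8, B = -1/8. f(t) = (e^(5t) - e^(-3t))/8

Final answer: (e^(5t) - e^(-3t))/8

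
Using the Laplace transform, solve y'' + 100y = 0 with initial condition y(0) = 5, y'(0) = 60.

L{y''} + 100L{y} = 0. s²Y - 5s - 60 + 100Y = 0. Y(s² + 100) = 5s + 60. Y = (5s + 60)/(s² + 100). Inverting: y(t) = 5cos(10t) + 6sin(10t)

Final answer: y(t) = 5cos(10t) + 6sin(10t)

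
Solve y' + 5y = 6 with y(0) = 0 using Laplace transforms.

sY + 5Y = 6/s. Y = 6/(s(s+5)). Partial fractions: Y = 6/5/s - 6/5/(s+5)

Final answer: y(t) = 6/5(1 - e^(-5t))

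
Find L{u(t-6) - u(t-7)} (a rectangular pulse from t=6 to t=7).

L{u(t-a)} = e^(-as)/s. L{u(t-6) - u(t-7)} = (e^(-6s) - e^(-7s))/s

Final answer: (e^(-6s) - e^(-7s))/s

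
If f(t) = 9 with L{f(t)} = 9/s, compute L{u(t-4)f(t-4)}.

Time shift theorem: L{u(t-a)f(t-a)} = e^(-as)F(s). Here a=4, F(s) = 9/s, so L{u(t-4)f(t-4)} = e^(-4s)·9/s

Final answer: e^(-4s)·9/s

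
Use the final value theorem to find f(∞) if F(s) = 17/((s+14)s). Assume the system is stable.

f(∞) = lim_{s→0} sF(s) = lim_{s→0} 17/(s+14) = 17/14

Final answer: 17/14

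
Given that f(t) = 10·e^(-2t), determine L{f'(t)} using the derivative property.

f(0) = 10, F(s) = 10/(s+2). L{f'(t)} = s·F(s) - f(0) = 10s/(s+2) - 10 = (10s - 10(s+2))/(s+2) = -20/(s+2)

Final answer: -20/(s+2)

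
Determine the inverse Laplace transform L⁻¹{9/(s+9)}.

L⁻¹{1/(s-a)} = e^(at), so L⁻¹{1/(s+9)} = e^(-9t), and L⁻¹{9/(s+9)} = 9·e^(-9t)

Final answer: 9·e^(-9t)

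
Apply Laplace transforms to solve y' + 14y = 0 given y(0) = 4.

L{y'} + 14L{y} = 0. sY - 4 + 14Y = 0. Y(s+14) = 4. Y = 4/(s+14)

Final answer: y(t) = 4e^(-14t)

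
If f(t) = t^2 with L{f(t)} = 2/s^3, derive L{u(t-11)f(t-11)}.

Time shift theorem: L{u(t-a)f(t-a)} = e^(-as)F(s). Here a=11, F(s) = 2/s^3, so L{u(t-11)f(t-11)} = e^(-11s)·2/s^3

Final answer: e^(-11s)·2/s^3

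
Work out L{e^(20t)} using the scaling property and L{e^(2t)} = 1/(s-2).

Using L{f(at)} = (1/a)F(s/a) with a=10 and f(t) = e^(2t): L{e^(20t)} = (1/10) · 1/((s/10)-2) = (1/10) · 10/(s-20) = 1/(s-20)

Final answer: 1/(s-20)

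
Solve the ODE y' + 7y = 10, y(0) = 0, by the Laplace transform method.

sY + 7Y = 10/s. Y = 10/(s(s+7)). Partial fractions: Y = 10/7/s - 10/7/(s+7)

Final answer: y(t) = 10/7(1 - e^(-7t))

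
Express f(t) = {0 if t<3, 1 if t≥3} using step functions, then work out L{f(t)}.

f(t) = u(t-3). L{u(t-3)} = e^(-3s)/s, so L{f(t)} = e^(-3s)/s

Final answer: e^(-3s)/s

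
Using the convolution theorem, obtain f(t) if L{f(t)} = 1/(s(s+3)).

1/(s(s+3)) = (1/s)·(1/(s+3)) = L{1}·L{e^(-3t)}. By convolution, f(t) = 1*e^(-3t) = ∫₀ᵗ 1·e^(-3τ) dτ = (1 - e^(-3t))/3

Final answer: (1 - e^(-3t))/3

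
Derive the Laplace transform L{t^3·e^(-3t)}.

L{t^n·e^(at)} = n!/(s-a)^(n+1), so L{t^3·e^(-3t)} = 6/(s+3)^4

Final answer: 6/(s+3)^4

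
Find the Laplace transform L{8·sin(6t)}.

L{sin(ωt)} = ω/(s² + ω²), so L{sin(6t)} = 6/(s² + 36). Then L{8·sin(6t)} = 8·6/(s² + 36) = 48/(s² + 36)

Final answer: 48/(s² + 36)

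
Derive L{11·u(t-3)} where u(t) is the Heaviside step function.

L{u(t-a)} = e^(-as)/s. Here a=3, so L{u(t-3)} = e^(-3s)/s, and L{11·u(t-3)} = 11·e^(-3s)/s

Final answer: 11·e^(-3s)/s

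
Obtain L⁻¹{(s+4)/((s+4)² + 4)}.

Using frequency shift: L⁻¹{(s-a)/((s-a)² + b²)} = e^(at)cos(bt). Here a=-4, b=2

Final answer: e^(-4t)·cos(2t)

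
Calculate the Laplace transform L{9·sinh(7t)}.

L{sinh(ωt)} = ω/(s² - ω²), so L{sinh(7t)} = 7/(s² - 49). Then L{9·sinh(7t)} = 9·7/(s² - 49) = 63/(s² - 49)

Final answer: 63/(s² - 49)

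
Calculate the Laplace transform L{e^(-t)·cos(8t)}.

L{e^(at)·cos(ωt)} = (s-a)/((s-a)² + ω²), so L{e^(-t)·cos(8t)} = (s+1)/((s+1)² + 64)

Final answer: (s+1)/((s+1)² + 64)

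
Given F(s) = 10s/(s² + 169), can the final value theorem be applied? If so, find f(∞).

The final value theorem requires all poles of sF(s) in the left half-plane. sF(s) = 10s²/(s² + 169) has poles at s = ±13i (imaginary axis). Theorem does NOT apply (oscillatory system).

Final answer: Not applicable (oscillatory)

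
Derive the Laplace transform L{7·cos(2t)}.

L{cos(ωt)} = s/(s² + ω²), so L{cos(2t)} = s/(s² + 4). Then L{7·cos(2t)} = 7·s/(s² + 4) = 7s/(s² + 4)

Final answer: 7s/(s² + 4)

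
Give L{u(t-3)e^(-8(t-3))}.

u(t-a)f(t-a) with f(t)=e^(-8t). L{e^(-8t)} = 1/(s+8). By time shift: e^(-3s)/(s+8)

Final answer: e^(-3s)/(s+8)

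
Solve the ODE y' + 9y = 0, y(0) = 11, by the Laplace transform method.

L{y'} + 9L{y} = 0. sY - 11 + 9Y = 0. Y(s+9) = 11. Y = 11/(s+9)

Final answer: y(t) = 11e^(-9t)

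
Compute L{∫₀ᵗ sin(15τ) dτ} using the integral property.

L{∫₀ᵗ f(τ)dτ} = F(s)/s with F(s) = 15/(s² + 225), so the result is (15/(s² + 225))/s = 15/(s(s² + 225))

Final answer: 15/(s(s² + 225))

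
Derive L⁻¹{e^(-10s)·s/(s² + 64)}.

L⁻¹{s/(s² + 64)} = cos(8t). By the time shift theorem, L⁻¹{e^(-as)F(s)} = u(t-a)f(t-a) with a=10, so L⁻¹{e^(-10s)·s/(s² + 64)} = u(t-10)·cos(8(t-10))

Final answer: u(t-10)·cos(8(t-10))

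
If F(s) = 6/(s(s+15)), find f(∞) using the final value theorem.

f(∞) = lim_{s→0} s·6/(s(s+15)) = lim_{s→0} 6/(s+15) = 6/15 = 2/5

Final answer: 2/5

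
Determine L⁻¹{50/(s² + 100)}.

This is the form c·a/(s² + a²) with a = 10, c = 5. L⁻¹ = 5·sin(10t)

Final answer: 5·sin(10t)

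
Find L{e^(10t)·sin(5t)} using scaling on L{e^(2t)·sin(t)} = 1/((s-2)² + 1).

Scaling with a=5: L{e^(10t)·sin(5t)} = (1/5) · 1/((s/5-2)² + 1). Simplifying: 5/((s-10)² + 25)

Final answer: 5/((s-10)² + 25)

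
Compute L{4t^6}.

L{t^n} = n!/s^(n+1). So L{4t^6} = 4·6!/s^7 = 2880/s^7

Final answer: 2880/s^7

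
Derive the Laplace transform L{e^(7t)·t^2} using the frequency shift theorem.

L{e^(at)·t^n} = n!/(s-a)^(n+1), so L{e^(7t)·t^2} = 2/(s-7)^3

Final answer: 2/(s-7)^3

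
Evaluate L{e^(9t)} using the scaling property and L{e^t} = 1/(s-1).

Using L{f(at)} = (1/a)F(s/a) with a=9 and f(t) = e^t: L{e^(9t)} = (1/9) · 1/((s/9)-1) = (1/9) · 9/(s-9) = 1/(s-9)

Final answer: 1/(s-9)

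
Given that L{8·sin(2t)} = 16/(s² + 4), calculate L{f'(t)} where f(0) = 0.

L{f'(t)} = s·F(s) - f(0) = s·16/(s² + 4) - 0 = 16s/(s² + 4)

Final answer: 16s/(s² + 4)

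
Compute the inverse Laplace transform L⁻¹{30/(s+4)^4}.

L⁻¹{n!/(s-a)^(n+1)} = t^n·e^(at) with n=3, a=-4. So L⁻¹{6/(s+4)^4} = t^3·e^(-4t), and L⁻¹{30/(s+4)^4} = (30/6)·t^3·e^(-4t) = 5·t^3·e^(-4t)

Final answer: 5·t^3·e^(-4t)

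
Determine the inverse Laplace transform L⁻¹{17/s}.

L⁻¹{c/s} = c, so L⁻¹{17/s} = 17

Final answer: 17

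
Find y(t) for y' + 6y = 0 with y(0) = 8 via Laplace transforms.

L{y'} + 6L{y} = 0. sY - 8 + 6Y = 0. Y(s+6) = 8. Y = 8/(s+6)

Final answer: y(t) = 8e^(-6t)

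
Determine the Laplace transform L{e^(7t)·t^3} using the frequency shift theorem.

L{e^(at)·t^n} = n!/(s-a)^(n+1), so L{e^(7t)·t^3} = 6/(s-7)^4

Final answer: 6/(s-7)^4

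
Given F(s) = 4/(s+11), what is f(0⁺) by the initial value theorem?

f(0⁺) = lim_{s→∞} s·4/(s+11) = lim_{s→∞} 4s/(s+11) = 4

Final answer: 4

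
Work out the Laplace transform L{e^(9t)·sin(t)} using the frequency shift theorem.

Frequency shift: L{e^(at)f(t)} = F(s-a). L{e^(9t)·sin(t)} = 1/((s-9)² + 1)

Final answer: 1/((s-9)² + 1)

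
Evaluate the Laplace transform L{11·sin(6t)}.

L{sin(ωt)} = ω/(s² + ω²), so L{sin(6t)} = 6/(s² + 36). Then L{11·sin(6t)} = 11·6/(s² + 36) = 66/(s² + 36)

Final answer: 66/(s² + 36)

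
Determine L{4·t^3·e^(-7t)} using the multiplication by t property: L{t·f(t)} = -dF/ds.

Using L{t^n·e^(at)} = n!/(s-a)^(n+1), L{t^3·e^(-7t)} = 6/(s+7)^4, so L{4·t^3·e^(-7t)} = 4·6/(s+7)^4 = 24/(s+7)^4

Final answer: 24/(s+7)^4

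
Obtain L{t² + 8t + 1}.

L{t² + 8t + 1} = 2/s³ + 8/s² + 1/s = 2/s³ + 8/s² + 1/s

Final answer: 2/s³ + 8/s² + 1/s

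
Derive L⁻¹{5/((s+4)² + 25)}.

Form: b/((s-a)² + b²) → e^(at)sin(bt). With a=-4, b=5

Final answer: e^(-4t)·sin(5t)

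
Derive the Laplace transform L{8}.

L{8} = 8 · L{1} = 8/s

Final answer: 8/s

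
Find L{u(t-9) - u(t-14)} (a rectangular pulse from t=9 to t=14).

L{u(t-a)} = e^(-as)/s. L{u(t-9) - u(t-14)} = (e^(-9s) - e^(-14s))/s

Final answer: (e^(-9s) - e^(-14s))/s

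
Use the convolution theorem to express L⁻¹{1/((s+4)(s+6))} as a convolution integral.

1/((s+4)(s+6)) = (1/(s+4))·(1/(s+6)) = L{e^(-4t)}·L{e^(-6t)}. So f(t) = e^(-4t)*e^(-6t) = ∫₀ᵗ e^(-4τ)·e^(-6(t-τ)) dτ

Final answer: ∫₀ᵗ e^(-4τ)·e^(-6(t-τ)) dτ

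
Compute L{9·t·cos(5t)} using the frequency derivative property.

L{cos(5t)} = s/(s² + 25). Derivative: d/ds[s/(s² + 25)] = [(s² + 25) - s·2s]/(s² + 25)² = (25 - s²)/(s² + 25)². So L{t·cos(5t)} = -F'(s) = (s² - 25)/(s² + 25)². Then L{9·t·cos(5t)} = 9·(s² - 25)/(s² + 25)²

Final answer: 9·(s² - 25)/(s² + 25)²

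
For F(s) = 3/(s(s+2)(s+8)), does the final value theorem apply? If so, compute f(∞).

Poles of sF(s) = 3/((s+2)(s+8)) are at s = -2 and s = -8, both in the left half-plane. Theorem applies. f(∞) = lim_{s→0} sF(s) = 3/(2·8) = 3/16

Final answer: 3/16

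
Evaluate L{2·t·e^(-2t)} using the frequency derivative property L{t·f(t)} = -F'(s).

L{e^(-2t)} = 1/(s+2). By frequency derivative: L{t·e^(-2t)} = -d/ds[1/(s+2)] = -(-1)/(s+2)² = 1/(s+2)². Then L{2·t·e^(-2t)} = 2·1/(s+2)² = 2/(s+2)²

Final answer: 2/(s+2)²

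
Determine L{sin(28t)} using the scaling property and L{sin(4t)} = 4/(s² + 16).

Using L{f(at)} = (1/a)F(s/a) with a=7: L{sin(28t)} = (1/7) · 4/((s/7)² + 16) = (1/7) · 4·49/(s² + 784) = 28/(s² + 784)

Final answer: 28/(s² + 784)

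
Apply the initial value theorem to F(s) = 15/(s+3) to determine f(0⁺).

f(0⁺) = lim_{s→∞} s·15/(s+3) = lim_{s→∞} 15s/(s+3) = 15

Final answer: 15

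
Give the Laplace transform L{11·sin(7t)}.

L{sin(ωt)} = ω/(s² + ω²), so L{sin(7t)} = 7/(s² + 49). Then L{11·sin(7t)} = 11·7/(s² + 49) = 77/(s² + 49)

Final answer: 77/(s² + 49)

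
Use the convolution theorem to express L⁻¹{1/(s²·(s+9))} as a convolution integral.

1/(s²·(s+9)) = (1/s^2)·(1/(s+9)) = L{t}·L{e^(-9t)}. So f(t) = t*e^(-9t) = ∫₀ᵗ τ·e^(-9(t-τ)) dτ

Final answer: ∫₀ᵗ τ·e^(-9(t-τ)) dτ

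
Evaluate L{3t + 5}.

L{3t + 5} = 3·L{t} + 5·L{1} = 3/s² + 5/s

Final answer: 3/s² + 5/s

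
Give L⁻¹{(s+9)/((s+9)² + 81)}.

Using frequency shift: L⁻¹{(s-a)/((s-a)² + b²)} = e^(at)cos(bt). Here a=-9, b=9

Final answer: e^(-9t)·cos(9t)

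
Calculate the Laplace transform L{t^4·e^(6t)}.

L{t^n·e^(at)} = n!/(s-a)^(n+1), so L{t^4·e^(6t)} = 24/(s-6)^5

Final answer: 24/(s-6)^5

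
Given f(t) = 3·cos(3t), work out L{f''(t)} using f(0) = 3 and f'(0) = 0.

F(s) = 3s/(s² + 9). L{f''(t)} = s²F(s) - sf(0) - f'(0) = 3s³/(s² + 9) - 3s = (3s³ - 3s(s² + 9))/(s² + 9) = -27s/(s² + 9)

Final answer: -27s/(s² + 9)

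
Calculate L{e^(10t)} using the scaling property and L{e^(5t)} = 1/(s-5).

Using L{f(at)} = (1/a)F(s/a) with a=2 and f(t) = e^(5t): L{e^(10t)} = (1/2) · 1/((s/2)-5) = (1/2) · 2/(s-10) = 1/(s-10)

Final answer: 1/(s-10)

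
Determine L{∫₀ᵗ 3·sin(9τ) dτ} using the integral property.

L{∫₀ᵗ f(τ)dτ} = F(s)/s with F(s) = 27/(s² + 81), so the result is (27/(s² + 81))/s = 27/(s(s² + 81))

Final answer: 27/(s(s² + 81))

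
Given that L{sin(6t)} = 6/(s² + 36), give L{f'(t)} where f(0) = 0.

L{f'(t)} = s·F(s) - f(0) = s·6/(s² + 36) - 0 = 6s/(s² + 36)

Final answer: 6s/(s² + 36)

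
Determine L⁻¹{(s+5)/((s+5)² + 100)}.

Using frequency shift: L⁻¹{(s-a)/((s-a)² + b²)} = e^(at)cos(bt). Here a=-5, b=10

Final answer: e^(-5t)·cos(10t)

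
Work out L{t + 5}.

L{t + 5} = L{t} + 5·L{1} = 1/s² + 5/s

Final answer: 1/s² + 5/s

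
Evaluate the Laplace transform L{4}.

L{4} = 4 · L{1} = 4/s

Final answer: 4/s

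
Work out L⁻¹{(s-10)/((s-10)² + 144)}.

Using frequency shift: L⁻¹{(s-a)/((s-a)² + b²)} = e^(at)cos(bt). Here a=10, b=12

Final answer: e^(10t)·cos(12t)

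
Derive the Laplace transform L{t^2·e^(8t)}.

L{t^n·e^(at)} = n!/(s-a)^(n+1), so L{t^2·e^(8t)} = 2/(s-8)^3

Final answer: 2/(s-8)^3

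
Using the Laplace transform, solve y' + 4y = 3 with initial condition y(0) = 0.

sY + 4Y = 3/s. Y = 3/(s(s+4)). Partial fractions: Y = 3/4/s - 3/4/(s+4)

Final answer: y(t) = 3/4(1 - e^(-4t))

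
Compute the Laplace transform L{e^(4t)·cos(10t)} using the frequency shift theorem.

Frequency shift: L{e^(at)f(t)} = F(s-a). L{e^(4t)·cos(10t)} = (s-4)/((s-4)² + 100)

Final answer: (s-4)/((s-4)² + 100)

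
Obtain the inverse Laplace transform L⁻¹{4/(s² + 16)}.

L⁻¹{4/(s² + 16)} = sin(4t)

Final answer: sin(4t)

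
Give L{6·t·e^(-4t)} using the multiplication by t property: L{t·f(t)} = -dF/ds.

Using L{t^n·e^(at)} = n!/(s-a)^(n+1), L{t·e^(-4t)} = 1/(s+4)^2, so L{6·t·e^(-4t)} = 6·1/(s+4)^2 = 6/(s+4)^2

Final answer: 6/(s+4)^2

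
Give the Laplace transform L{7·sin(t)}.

L{sin(ωt)} = ω/(s² + ω²), so L{sin(t)} = 1/(s² + 1). Then L{7·sin(t)} = 7·1/(s² + 1) = 7/(s² + 1)

Final answer: 7/(s² + 1)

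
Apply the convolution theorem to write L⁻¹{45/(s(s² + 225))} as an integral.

45/(s(s² + 225)) = (1/s)·(45/(s² + 225)) = L{1}·L{3·sin(15t)}. So f(t) = 1*(3·sin(15t)) = ∫₀ᵗ 3·sin(15τ) dτ

Final answer: ∫₀ᵗ 3·sin(15τ) dτ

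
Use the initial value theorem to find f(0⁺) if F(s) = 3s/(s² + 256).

f(0⁺) = lim_{s→∞} s·3s/(s² + 256) = lim_{s→∞} 3s²/(s² + 256) = 3

Final answer: 3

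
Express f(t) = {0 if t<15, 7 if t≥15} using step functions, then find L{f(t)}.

f(t) = 7·u(t-15). L{u(t-15)} = e^(-15s)/s, so L{f(t)} = 7·e^(-15s)/s

Final answer: 7·e^(-15s)/s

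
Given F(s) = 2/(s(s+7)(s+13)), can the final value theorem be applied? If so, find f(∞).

Poles of sF(s) = 2/((s+7)(s+13)) are at s = -7 and s = -13, both in the left half-plane. Theorem applies. f(∞) = lim_{s→0} sF(s) = 2/(7·13) = 2/91

Final answer: 2/91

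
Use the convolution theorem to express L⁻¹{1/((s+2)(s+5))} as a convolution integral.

1/((s+2)(s+5)) = (1/(s+2))·(1/(s+5)) = L{e^(-2t)}·L{e^(-5t)}. So f(t) = e^(-2t)*e^(-5t) = ∫₀ᵗ e^(-2τ)·e^(-5(t-τ)) dτ

Final answer: ∫₀ᵗ e^(-2τ)·e^(-5(t-τ)) dτ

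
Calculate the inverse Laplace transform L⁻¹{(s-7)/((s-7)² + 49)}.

Using frequency shift, L⁻¹{(s-7)/((s-7)² + 49)} = e^(7t)·cos(7t)

Final answer: e^(7t)·cos(7t)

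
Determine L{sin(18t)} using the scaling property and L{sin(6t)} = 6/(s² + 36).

Using L{f(at)} = (1/a)F(s/a) with a=3: L{sin(18t)} = (1/3) · 6/((s/3)² + 36) = (1/3) · 6·9/(s² + 324) = 18/(s² + 324)

Final answer: 18/(s² + 324)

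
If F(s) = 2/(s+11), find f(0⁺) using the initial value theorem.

f(0⁺) = lim_{s→∞} s·2/(s+11) = lim_{s→∞} 2s/(s+11) = 2

Final answer: 2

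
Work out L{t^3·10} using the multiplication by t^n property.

L{10} = 10/s. d^1/ds^1[1/s] = -1/s². d^2/ds^2[1/s] = 2/s^3. d^3/ds^3[1/s] = -6/s^4. So L{t^3} = (-1)^{3}·-6/s^4 = 6/s^4. Then L{t^3·10} = 10·6/s^4 = 60/s^4

Final answer: 60/s^4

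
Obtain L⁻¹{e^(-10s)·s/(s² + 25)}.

L⁻¹{s/(s² + 25)} = cos(5t). By the time shift theorem, L⁻¹{e^(-as)F(s)} = u(t-a)f(t-a) with a=10, so L⁻¹{e^(-10s)·s/(s² + 25)} = u(t-10)·cos(5(t-10))

Final answer: u(t-10)·cos(5(t-10))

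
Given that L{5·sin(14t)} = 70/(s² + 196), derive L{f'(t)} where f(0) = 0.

L{f'(t)} = s·F(s) - f(0) = s·70/(s² + 196) - 0 = 70s/(s² + 196)

Final answer: 70s/(s² + 196)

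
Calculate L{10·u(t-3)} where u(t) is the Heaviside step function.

L{u(t-a)} = e^(-as)/s. Here a=3, so L{u(t-3)} = e^(-3s)/s, and L{10·u(t-3)} = 10·e^(-3s)/s

Final answer: 10·e^(-3s)/s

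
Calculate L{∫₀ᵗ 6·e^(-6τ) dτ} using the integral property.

L{∫₀ᵗ f(τ)dτ} = F(s)/s with F(s) = 6/(s+6), so L{∫₀ᵗ 6·e^(-6τ) dτ} = 6/(s(s+6))

Final answer: 6/(s(s+6))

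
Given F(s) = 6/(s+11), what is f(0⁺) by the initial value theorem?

f(0⁺) = lim_{s→∞} s·6/(s+11) = lim_{s→∞} 6s/(s+11) = 6

Final answer: 6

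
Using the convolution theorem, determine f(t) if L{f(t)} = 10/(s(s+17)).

10/(s(s+17)) = (10/s)·(1/(s+17)) = L{10}·L{e^(-17t)}. By convolution, f(t) = 10*e^(-17t) = ∫₀ᵗ 10·e^(-17τ) dτ = 10·(1 - e^(-17t))/17

Final answer: 10·(1 - e^(-17t))/17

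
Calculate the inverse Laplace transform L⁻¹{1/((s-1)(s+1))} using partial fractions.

Decompose: A/(s-1) + B/(s+1). A = 1/2, B = -1/2. f(t) = (e^t - e^(-t))/2

Final answer: (e^t - e^(-t))/2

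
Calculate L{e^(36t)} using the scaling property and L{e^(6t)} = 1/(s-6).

Using L{f(at)} = (1/a)F(s/a) with a=6 and f(t) = e^(6t): L{e^(36t)} = (1/6) · 1/((s/6)-6) = (1/6) · 6/(s-36) = 1/(s-36)

Final answer: 1/(s-36)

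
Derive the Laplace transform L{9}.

L{9} = 9 · L{1} = 9/s

Final answer: 9/s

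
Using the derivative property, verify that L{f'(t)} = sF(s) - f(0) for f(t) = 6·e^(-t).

f'(t) = -6e^(-t). Direct: L{f'(t)} = -6/(s+1). Property: s·6/(s+1) - 6 = (6s - 6(s+1))/(s+1) = -6/(s+1). ✓

Final answer: -6/(s+1)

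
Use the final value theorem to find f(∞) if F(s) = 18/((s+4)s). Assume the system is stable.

f(∞) = lim_{s→0} sF(s) = lim_{s→0} 18/(s+4) = 9/2

Final answer: 9/2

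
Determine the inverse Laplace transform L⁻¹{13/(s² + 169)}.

L⁻¹{13/(s² + 169)} = sin(13t)

Final answer: sin(13t)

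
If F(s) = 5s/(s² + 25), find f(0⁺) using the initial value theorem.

f(0⁺) = lim_{s→∞} s·5s/(s² + 25) = lim_{s→∞} 5s²/(s² + 25) = 5

Final answer: 5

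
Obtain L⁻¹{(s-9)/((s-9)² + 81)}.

Using frequency shift: L⁻¹{(s-a)/((s-a)² + b²)} = e^(at)cos(bt). Here a=9, b=9

Final answer: e^(9t)·cos(9t)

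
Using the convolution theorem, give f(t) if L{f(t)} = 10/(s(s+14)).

10/(s(s+14)) = (10/s)·(1/(s+14)) = L{10}·L{e^(-14t)}. By convolution, f(t) = 10*e^(-14t) = ∫₀ᵗ 10·e^(-14τ) dτ = 10·(1 - e^(-14t))/14

Final answer: 10·(1 - e^(-14t))/14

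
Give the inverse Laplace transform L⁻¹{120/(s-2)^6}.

L⁻¹{n!/(s-a)^(n+1)} = t^n·e^(at), so L⁻¹{120/(s-2)^6} = t^5·e^(2t)

Final answer: t^5·e^(2t)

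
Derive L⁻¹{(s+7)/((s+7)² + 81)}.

Using frequency shift: L⁻¹{(s-a)/((s-a)² + b²)} = e^(at)cos(bt). Here a=-7, b=9

Final answer: e^(-7t)·cos(9t)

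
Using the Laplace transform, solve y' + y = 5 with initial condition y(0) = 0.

sY + Y = 5/s. Y = 5/(s(s+1)). Partial fractions: Y = 5/s - 5/(s+1)

Final answer: y(t) = 5(1 - e^(-t))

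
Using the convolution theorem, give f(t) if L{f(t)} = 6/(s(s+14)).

6/(s(s+14)) = (6/s)·(1/(s+14)) = L{6}·L{e^(-14t)}. By convolution, f(t) = 6*e^(-14t) = ∫₀ᵗ 6·e^(-14τ) dτ = 6·(1 - e^(-14t))/14

Final answer: 6·(1 - e^(-14t))/14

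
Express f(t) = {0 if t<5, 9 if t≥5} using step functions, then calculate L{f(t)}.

f(t) = 9·u(t-5). L{u(t-5)} = e^(-5s)/s, so L{f(t)} = 9·e^(-5s)/s

Final answer: 9·e^(-5s)/s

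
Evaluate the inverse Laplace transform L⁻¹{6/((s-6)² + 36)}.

Using frequency shift, L⁻¹{6/((s-6)² + 36)} = e^(6t)·sin(6t)

Final answer: e^(6t)·sin(6t)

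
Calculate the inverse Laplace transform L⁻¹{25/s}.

L⁻¹{c/s} = c, so L⁻¹{25/s} = 25

Final answer: 25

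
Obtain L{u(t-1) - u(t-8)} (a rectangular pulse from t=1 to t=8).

L{u(t-a)} = e^(-as)/s. L{u(t-1) - u(t-8)} = (e^(-s) - e^(-8s))/s

Final answer: (e^(-s) - e^(-8s))/s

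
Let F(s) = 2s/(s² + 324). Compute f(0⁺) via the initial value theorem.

f(0⁺) = lim_{s→∞} s·2s/(s² + 324) = lim_{s→∞} 2s²/(s² + 324) = 2

Final answer: 2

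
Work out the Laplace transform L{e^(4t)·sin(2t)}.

L{e^(at)·sin(ωt)} = ω/((s-a)² + ω²), so L{e^(4t)·sin(2t)} = 2/((s-4)² + 4)

Final answer: 2/((s-4)² + 4)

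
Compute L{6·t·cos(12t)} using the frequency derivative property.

L{cos(12t)} = s/(s² + 144). Derivative: d/ds[s/(s² + 144)] = [(s² + 144) - s·2s]/(s² + 144)² = (144 - s²)/(s² + 144)². So L{t·cos(12t)} = -F'(s) = (s² - 144)/(s² + 144)². Then L{6·t·cos(12t)} = 6·(s² - 144)/(s² + 144)²

Final answer: 6·(s² - 144)/(s² + 144)²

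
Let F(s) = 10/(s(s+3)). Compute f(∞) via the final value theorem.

f(∞) = lim_{s→0} s·10/(s(s+3)) = lim_{s→0} 10/(s+3) = 10/3 = 10/3

Final answer: 10/3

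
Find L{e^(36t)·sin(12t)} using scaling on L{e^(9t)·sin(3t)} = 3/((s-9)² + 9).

Scaling with a=4: L{e^(36t)·sin(12t)} = (1/4) · 3/((s/4-9)² + 9). Simplifying: 12/((s-36)² + 144)

Final answer: 12/((s-36)² + 144)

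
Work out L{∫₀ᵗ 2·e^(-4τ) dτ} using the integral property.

L{∫₀ᵗ f(τ)dτ} = F(s)/s with F(s) = 2/(s+4), so L{∫₀ᵗ 2·e^(-4τ) dτ} = 2/(s(s+4))

Final answer: 2/(s(s+4))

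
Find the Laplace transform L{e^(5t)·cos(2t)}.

L{e^(at)·cos(ωt)} = (s-a)/((s-a)² + ω²), so L{e^(5t)·cos(2t)} = (s-5)/((s-5)² + 4)

Final answer: (s-5)/((s-5)² + 4)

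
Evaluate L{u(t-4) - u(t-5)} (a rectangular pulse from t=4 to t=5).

L{u(t-a)} = e^(-as)/s. L{u(t-4) - u(t-5)} = (e^(-4s) - e^(-5s))/s

Final answer: (e^(-4s) - e^(-5s))/s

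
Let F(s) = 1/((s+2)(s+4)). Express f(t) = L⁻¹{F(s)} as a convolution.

1/((s+2)(s+4)) = (1/(s+2))·(1/(s+4)) = L{e^(-2t)}·L{e^(-4t)}. So f(t) = e^(-2t)*e^(-4t) = ∫₀ᵗ e^(-2τ)·e^(-4(t-τ)) dτ

Final answer: ∫₀ᵗ e^(-2τ)·e^(-4(t-τ)) dτ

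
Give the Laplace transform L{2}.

L{2} = 2 · L{1} = 2/s

Final answer: 2/s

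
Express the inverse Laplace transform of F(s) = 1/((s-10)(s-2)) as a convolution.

1/((s-10)(s-2)) = (1/(s-10))·(1/(s-2)) = L{e^(10t)}·L{e^(2t)}. So f(t) = e^(10t)*e^(2t) = ∫₀ᵗ e^(10τ)·e^(2(t-τ)) dτ

Final answer: ∫₀ᵗ e^(10τ)·e^(2(t-τ)) dτ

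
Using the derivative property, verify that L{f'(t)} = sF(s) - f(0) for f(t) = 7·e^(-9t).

f'(t) = -63e^(-9t). Direct: L{f'(t)} = -63/(s+9). Property: s·7/(s+9) - 7 = (7s - 7(s+9))/(s+9) = -63/(s+9). ✓

Final answer: -63/(s+9)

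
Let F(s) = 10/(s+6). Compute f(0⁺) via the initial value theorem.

f(0⁺) = lim_{s→∞} s·10/(s+6) = lim_{s→∞} 10s/(s+6) = 10

Final answer: 10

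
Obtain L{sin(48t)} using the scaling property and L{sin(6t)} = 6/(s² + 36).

Using L{f(at)} = (1/a)F(s/a) with a=8: L{sin(48t)} = (1/8) · 6/((s/8)² + 36) = (1/8) · 6·64/(s² + 2304) = 48/(s² + 2304)

Final answer: 48/(s² + 2304)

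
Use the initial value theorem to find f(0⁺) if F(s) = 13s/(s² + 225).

f(0⁺) = lim_{s→∞} s·13s/(s² + 225) = lim_{s→∞} 13s²/(s² + 225) = 13

Final answer: 13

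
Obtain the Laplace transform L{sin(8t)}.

L{sin(ωt)} = ω/(s² + ω²), so L{sin(8t)} = 8/(s² + 64)

Final answer: 8/(s² + 64)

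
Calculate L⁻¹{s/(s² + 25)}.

This is the form c·s/(s² + a²) with a = 5. L⁻¹ = cos(5t)

Final answer: cos(5t)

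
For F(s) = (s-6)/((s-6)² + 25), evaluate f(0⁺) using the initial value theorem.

f(0⁺) = lim_{s→∞} sF(s) = lim_{s→∞} s(s-6)/((s-6)² + 25) = 1

Final answer: 1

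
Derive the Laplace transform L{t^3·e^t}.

L{t^n·e^(at)} = n!/(s-a)^(n+1), so L{t^3·e^t} = 6/(s-1)^4

Final answer: 6/(s-1)^4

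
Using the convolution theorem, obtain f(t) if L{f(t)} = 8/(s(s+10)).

8/(s(s+10)) = (8/s)·(1/(s+10)) = L{8}·L{e^(-10t)}. By convolution, f(t) = 8*e^(-10t) = ∫₀ᵗ 8·e^(-10τ) dτ = 8·(1 - e^(-10t))/10

Final answer: 8·(1 - e^(-10t))/10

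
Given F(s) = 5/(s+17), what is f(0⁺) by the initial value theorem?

f(0⁺) = lim_{s→∞} s·5/(s+17) = lim_{s→∞} 5s/(s+17) = 5

Final answer: 5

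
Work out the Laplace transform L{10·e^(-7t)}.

L{e^(at)} = 1/(s-a), so L{e^(-7t)} = 1/(s+7). Then L{10·e^(-7t)} = 10/(s+7)

Final answer: 10/(s+7)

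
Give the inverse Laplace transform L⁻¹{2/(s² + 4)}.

L⁻¹{2/(s² + 4)} = sin(2t)

Final answer: sin(2t)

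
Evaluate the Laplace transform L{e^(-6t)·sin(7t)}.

L{e^(at)·sin(ωt)} = ω/((s-a)² + ω²), so L{e^(-6t)·sin(7t)} = 7/((s+6)² + 49)

Final answer: 7/((s+6)² + 49)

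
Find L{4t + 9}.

L{4t + 9} = 4·L{t} + 9·L{1} = 4/s² + 9/s

Final answer: 4/s² + 9/s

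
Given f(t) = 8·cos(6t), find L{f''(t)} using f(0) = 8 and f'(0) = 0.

F(s) = 8s/(s² + 36). L{f''(t)} = s²F(s) - sf(0) - f'(0) = 8s³/(s² + 36) - 8s = (8s³ - 8s(s² + 36))/(s² + 36) = -288s/(s² + 36)

Final answer: -288s/(s² + 36)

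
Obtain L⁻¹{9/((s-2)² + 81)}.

Form: b/((s-a)² + b²) → e^(at)sin(bt). With a=2, b=9

Final answer: e^(2t)·sin(9t)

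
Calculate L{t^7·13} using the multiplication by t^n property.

L{13} = 13/s. d^1/ds^1[1/s] = -1/s². d^2/ds^2[1/s] = 2/s^3. d^3/ds^3[1/s] = -6/s^4. d^4/ds^4[1/s] = 24/s^5. d^5/ds^5[1/s] = -120/s^6. d^6/ds^6[1/s] = 720/s^7. d^7/ds^7[1/s] = -5040/s^8. So L{t^7} = (-1)^{7}·-5040/s^8 = 5040/s^8. Then L{t^7·13} = 13·5040/s^8 = 65520/s^8

Final answer: 65520/s^8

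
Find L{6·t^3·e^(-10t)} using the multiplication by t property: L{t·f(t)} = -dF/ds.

Using L{t^n·e^(at)} = n!/(s-a)^(n+1), L{t^3·e^(-10t)} = 6/(s+10)^4, so L{6·t^3·e^(-10t)} = 6·6/(s+10)^4 = 36/(s+10)^4

Final answer: 36/(s+10)^4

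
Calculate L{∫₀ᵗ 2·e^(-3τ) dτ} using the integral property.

L{∫₀ᵗ f(τ)dτ} = F(s)/s with F(s) = 2/(s+3), so L{∫₀ᵗ 2·e^(-3τ) dτ} = 2/(s(s+3))

Final answer: 2/(s(s+3))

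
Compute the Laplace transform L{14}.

L{14} = 14 · L{1} = 14/s

Final answer: 14/s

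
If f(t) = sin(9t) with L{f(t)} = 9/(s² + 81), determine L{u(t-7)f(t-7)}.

Time shift theorem: L{u(t-a)f(t-a)} = e^(-as)F(s). Here a=7, F(s) = 9/(s² + 81), so L{u(t-7)f(t-7)} = e^(-7s)·9/(s² + 81)

Final answer: e^(-7s)·9/(s² + 81)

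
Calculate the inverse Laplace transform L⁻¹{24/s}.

L⁻¹{c/s} = c, so L⁻¹{24/s} = 24

Final answer: 24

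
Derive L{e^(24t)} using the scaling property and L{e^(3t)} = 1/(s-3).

Using L{f(at)} = (1/a)F(s/a) with a=8 and f(t) = e^(3t): L{e^(24t)} = (1/8) · 1/((s/8)-3) = (1/8) · 8/(s-24) = 1/(s-24)

Final answer: 1/(s-24)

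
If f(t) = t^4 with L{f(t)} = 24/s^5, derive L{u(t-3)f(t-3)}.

Time shift theorem: L{u(t-a)f(t-a)} = e^(-as)F(s). Here a=3, F(s) = 24/s^5, so L{u(t-3)f(t-3)} = e^(-3s)·24/s^5

Final answer: e^(-3s)·24/s^5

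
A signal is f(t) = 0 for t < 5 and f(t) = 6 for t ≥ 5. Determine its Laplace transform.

f(t) = 6·u(t-5). L{u(t-5)} = e^(-5s)/s, so L{f(t)} = 6·e^(-5s)/s

Final answer: 6·e^(-5s)/s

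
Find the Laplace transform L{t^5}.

L{t^n} = n!/s^(n+1), so L{t^5} = 120/s^6

Final answer: 120/s^6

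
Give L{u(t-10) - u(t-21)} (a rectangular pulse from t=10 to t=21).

L{u(t-a)} = e^(-as)/s. L{u(t-10) - u(t-21)} = (e^(-10s) - e^(-21s))/s

Final answer: (e^(-10s) - e^(-21s))/s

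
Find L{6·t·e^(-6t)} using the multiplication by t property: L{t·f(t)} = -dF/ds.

Using L{t^n·e^(at)} = n!/(s-a)^(n+1), L{t·e^(-6t)} = 1/(s+6)^2, so L{6·t·e^(-6t)} = 6·1/(s+6)^2 = 6/(s+6)^2

Final answer: 6/(s+6)^2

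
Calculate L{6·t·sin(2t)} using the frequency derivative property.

L{sin(2t)} = 2/(s² + 4). By L{t·f(t)} = -F'(s): -d/ds[2/(s² + 4)] = -(2)·(-2s)/(s² + 4)² = 4s/(s² + 4)². Then L{6·t·sin(2t)} = 6·4s/(s² + 4)² = 24s/(s² + 4)²

Final answer: 24s/(s² + 4)²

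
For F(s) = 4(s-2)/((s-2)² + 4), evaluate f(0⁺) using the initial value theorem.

f(0⁺) = lim_{s→∞} sF(s) = lim_{s→∞} 4s(s-2)/((s-2)² + 4) = 4

Final answer: 4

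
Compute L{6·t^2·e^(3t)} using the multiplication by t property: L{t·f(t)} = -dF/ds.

Using L{t^n·e^(at)} = n!/(s-a)^(n+1), L{t^2·e^(3t)} = 2/(s-3)^3, so L{6·t^2·e^(3t)} = 6·2/(s-3)^3 = 12/(s-3)^3

Final answer: 12/(s-3)^3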